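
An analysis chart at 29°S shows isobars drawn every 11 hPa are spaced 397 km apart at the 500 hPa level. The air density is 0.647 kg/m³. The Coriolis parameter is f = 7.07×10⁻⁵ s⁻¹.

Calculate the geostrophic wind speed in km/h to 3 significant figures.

218 km/h

Pressure gradient: |∂P/∂n| = 1100 Pa / 397000 m = 2.77×10⁻³ Pa/m
Geostrophic balance (pressure-gradient force = Coriolis force):
V_g = (1/(fρ)) |∂P/∂n| = 2.77×10⁻³ / (7.07×10⁻⁵ × 0.647) = 60.6 m/s
Converting: 60.6 m/s × 3.6 = 218 km/h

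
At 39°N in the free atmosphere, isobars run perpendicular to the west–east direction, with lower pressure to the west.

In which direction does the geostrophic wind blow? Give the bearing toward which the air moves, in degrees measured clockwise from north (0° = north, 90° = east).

000°

The pressure-gradient force points toward the west (bearing 270°).
Geostrophic balance: in the Northern Hemisphere the Coriolis force deflects motion to the right, so the geostrophic wind blows 90° to the right of the pressure-gradient force (low pressure on the left).
Rotating 270° by 90° clockwise gives 000° — the wind blows toward the north.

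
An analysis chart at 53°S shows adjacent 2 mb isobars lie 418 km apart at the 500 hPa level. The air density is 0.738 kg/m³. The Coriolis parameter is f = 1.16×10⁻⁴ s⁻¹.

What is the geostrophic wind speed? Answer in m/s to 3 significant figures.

5.59 m/s

Pressure gradient: |∂P/∂n| = 200 Pa / 418000 m = 4.78×10⁻⁴ Pa/m
Geostrophic balance (pressure-gradient force = Coriolis force):
V_g = (1/(fρ)) |∂P/∂n| = 4.78×10⁻⁴ / (1.16×10⁻⁴ × 0.738) = 5.59 m/s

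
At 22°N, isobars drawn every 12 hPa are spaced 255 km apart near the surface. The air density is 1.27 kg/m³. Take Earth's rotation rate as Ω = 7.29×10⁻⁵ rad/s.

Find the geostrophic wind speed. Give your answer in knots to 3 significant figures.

Coriolis parameter at 22°N:
f = 2Ω sin φ = 2 × 7.29×10⁻⁵ × sin 22° = 5.46×10⁻⁵ s⁻¹
Pressure gradient: |∂P/∂n| = 1200 Pa / 255000 m = 4.71×10⁻³ Pa/m
Geostrophic balance (pressure-gradient force = Coriolis force):
V_g = (1/(fρ)) |∂P/∂n| = 4.71×10⁻³ / (5.46×10⁻⁵ × 1.27) = 67.8 m/s
Converting: 67.8 m/s × 1.944 = 132 knots

132 knots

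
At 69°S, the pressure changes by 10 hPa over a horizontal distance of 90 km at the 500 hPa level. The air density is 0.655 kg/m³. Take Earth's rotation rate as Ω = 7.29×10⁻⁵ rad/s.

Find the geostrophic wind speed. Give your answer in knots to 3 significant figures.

242 knots

Coriolis parameter at 69°S:
f = 2Ω sin φ = 2 × 7.29×10⁻⁵ × sin 69° = 1.36×10⁻⁴ s⁻¹
Pressure gradient: |∂P/∂n| = 1000 Pa / 90000 m = 1.11×10⁻² Pa/m
Geostrophic balance (pressure-gradient force = Coriolis force):
V_g = (1/(fρ)) |∂P/∂n| = 1.11×10⁻² / (1.36×10⁻⁴ × 0.655) = 125 m/s
Converting: 125 m/s × 1.944 = 242 knots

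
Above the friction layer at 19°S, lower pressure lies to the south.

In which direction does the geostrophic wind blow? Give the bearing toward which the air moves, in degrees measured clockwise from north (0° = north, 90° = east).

090°

The pressure-gradient force points toward the south (bearing 180°).
Geostrophic balance: in the Southern Hemisphere the Coriolis force deflects motion to the left, so the geostrophic wind blows 90° to the left of the pressure-gradient force (low pressure on the right).
Rotating 180° by 90° counterclockwise gives 090° — the wind blows toward the east.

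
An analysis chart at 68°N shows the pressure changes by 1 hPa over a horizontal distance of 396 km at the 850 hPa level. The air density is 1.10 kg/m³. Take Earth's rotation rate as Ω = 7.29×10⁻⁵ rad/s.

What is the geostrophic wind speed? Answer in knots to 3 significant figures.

3.30 knots

Coriolis parameter at 68°N:
f = 2Ω sin φ = 2 × 7.29×10⁻⁵ × sin 68° = 1.35×10⁻⁴ s⁻¹
Pressure gradient: |∂P/∂n| = 100 Pa / 396000 m = 2.53×10⁻⁴ Pa/m
Geostrophic balance (pressure-gradient force = Coriolis force):
V_g = (1/(fρ)) |∂P/∂n| = 2.53×10⁻⁴ / (1.35×10⁻⁴ × 1.10) = 1.70 m/s
Converting: 1.70 m/s × 1.944 = 3.30 knots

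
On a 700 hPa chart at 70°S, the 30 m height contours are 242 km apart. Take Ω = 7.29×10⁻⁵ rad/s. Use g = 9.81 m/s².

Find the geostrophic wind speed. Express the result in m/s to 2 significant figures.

Coriolis parameter at 70°S:
f = 2Ω sin φ = 2 × 7.29×10⁻⁵ × sin 70° = 1.37×10⁻⁴ s⁻¹
Height gradient: |∂Z/∂n| = 30 m / 242000 m = 1.24×10⁻⁴
On a pressure surface, geostrophic balance gives V_g = (g/f)|∂Z/∂n|:
V_g = 9.81 × 1.24×10⁻⁴ / 1.37×10⁻⁴ = 8.88 m/s

8.9 m/s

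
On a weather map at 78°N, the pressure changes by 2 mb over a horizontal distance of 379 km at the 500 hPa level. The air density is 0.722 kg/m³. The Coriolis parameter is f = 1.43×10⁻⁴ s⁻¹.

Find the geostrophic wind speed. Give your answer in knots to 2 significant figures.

Pressure gradient: |∂P/∂n| = 200 Pa / 379000 m = 5.28×10⁻⁴ Pa/m
Geostrophic balance (pressure-gradient force = Coriolis force):
V_g = (1/(fρ)) |∂P/∂n| = 5.28×10⁻⁴ / (1.43×10⁻⁴ × 0.722) = 5.11 m/s
Converting: 5.11 m/s × 1.944 = 9.9 knots

9.9 knots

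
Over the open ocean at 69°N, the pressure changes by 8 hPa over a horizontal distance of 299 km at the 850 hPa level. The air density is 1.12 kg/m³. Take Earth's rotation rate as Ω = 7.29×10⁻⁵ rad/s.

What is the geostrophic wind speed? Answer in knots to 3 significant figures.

34.1 knots

Coriolis parameter at 69°N:
f = 2Ω sin φ = 2 × 7.29×10⁻⁵ × sin 69° = 1.36×10⁻⁴ s⁻¹
Pressure gradient: |∂P/∂n| = 800 Pa / 299000 m = 2.68×10⁻³ Pa/m
Geostrophic balance (pressure-gradient force = Coriolis force):
V_g = (1/(fρ)) |∂P/∂n| = 2.68×10⁻³ / (1.36×10⁻⁴ × 1.12) = 17.6 m/s
Converting: 17.6 m/s × 1.944 = 34.1 knots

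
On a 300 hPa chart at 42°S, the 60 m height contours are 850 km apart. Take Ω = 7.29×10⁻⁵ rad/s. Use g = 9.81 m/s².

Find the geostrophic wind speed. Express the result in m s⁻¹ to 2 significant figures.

Coriolis parameter at 42°S:
f = 2Ω sin φ = 2 × 7.29×10⁻⁵ × sin 42° = 9.76×10⁻⁵ s⁻¹
Height gradient: |∂Z/∂n| = 60 m / 850000 m = 7.06×10⁻⁵
On a pressure surface, geostrophic balance gives V_g = (g/f)|∂Z/∂n|:
V_g = 9.81 × 7.06×10⁻⁵ / 9.76×10⁻⁵ = 7.10 m/s

7.1 m s⁻¹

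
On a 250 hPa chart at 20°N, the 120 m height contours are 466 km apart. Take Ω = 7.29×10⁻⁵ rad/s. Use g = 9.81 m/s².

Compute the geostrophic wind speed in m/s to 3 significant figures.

Coriolis parameter at 20°N:
f = 2Ω sin φ = 2 × 7.29×10⁻⁵ × sin 20° = 4.99×10⁻⁵ s⁻¹
Height gradient: |∂Z/∂n| = 120 m / 466000 m = 2.58×10⁻⁴
On a pressure surface, geostrophic balance gives V_g = (g/f)|∂Z/∂n|:
V_g = 9.81 × 2.58×10⁻⁴ / 4.99×10⁻⁵ = 50.7 m/s

50.7 m/s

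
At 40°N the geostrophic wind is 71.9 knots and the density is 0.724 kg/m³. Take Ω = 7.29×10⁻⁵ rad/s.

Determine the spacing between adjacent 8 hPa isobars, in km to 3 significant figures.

319 km

Coriolis parameter at 40°N:
f = 2Ω sin φ = 2 × 7.29×10⁻⁵ × sin 40° = 9.37×10⁻⁵ s⁻¹
Wind speed in SI: 71.9 knots = 37.0 m/s
Geostrophic balance rearranged: |∂P/∂n| = f ρ V_g
|∂P/∂n| = 9.37×10⁻⁵ × 0.724 × 37.0 = 2.51×10⁻³ Pa/m
Isobar spacing: Δn = ΔP/|∂P/∂n| = 800 Pa / 2.51×10⁻³ Pa/m = 318757 m ≈ 319 km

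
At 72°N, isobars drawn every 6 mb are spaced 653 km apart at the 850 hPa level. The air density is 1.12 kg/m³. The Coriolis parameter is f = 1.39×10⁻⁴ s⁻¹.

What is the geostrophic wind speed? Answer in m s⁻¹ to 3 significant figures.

Pressure gradient: |∂P/∂n| = 600 Pa / 653000 m = 9.19×10⁻⁴ Pa/m
Geostrophic balance (pressure-gradient force = Coriolis force):
V_g = (1/(fρ)) |∂P/∂n| = 9.19×10⁻⁴ / (1.39×10⁻⁴ × 1.12) = 5.90 m/s

5.90 m s⁻¹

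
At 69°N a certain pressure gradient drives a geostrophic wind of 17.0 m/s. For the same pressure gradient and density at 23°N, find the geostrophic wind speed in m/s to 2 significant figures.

With the same pressure gradient and density, V_g ∝ 1/f ∝ 1/sin φ.
V₂ = V₁ · sin φ₁ / sin φ₂ = 17.0 × sin 69° / sin 23°
V₂ = 17.0 × 0.9336/0.3907 = 41 m/s

41 m/s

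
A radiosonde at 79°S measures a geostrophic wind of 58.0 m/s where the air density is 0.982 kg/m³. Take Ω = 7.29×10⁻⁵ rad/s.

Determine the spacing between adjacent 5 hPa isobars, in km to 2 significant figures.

Coriolis parameter at 79°S:
f = 2Ω sin φ = 2 × 7.29×10⁻⁵ × sin 79° = 1.43×10⁻⁴ s⁻¹
Geostrophic balance rearranged: |∂P/∂n| = f ρ V_g
|∂P/∂n| = 1.43×10⁻⁴ × 0.982 × 58.0 = 8.15×10⁻³ Pa/m
Isobar spacing: Δn = ΔP/|∂P/∂n| = 500 Pa / 8.15×10⁻³ Pa/m = 61338 m ≈ 61 km

61 km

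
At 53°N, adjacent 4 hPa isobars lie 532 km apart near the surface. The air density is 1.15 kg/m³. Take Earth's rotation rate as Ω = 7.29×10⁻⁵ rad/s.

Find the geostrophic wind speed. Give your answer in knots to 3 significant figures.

10.9 knots

Coriolis parameter at 53°N:
f = 2Ω sin φ = 2 × 7.29×10⁻⁵ × sin 53° = 1.16×10⁻⁴ s⁻¹
Pressure gradient: |∂P/∂n| = 400 Pa / 532000 m = 7.52×10⁻⁴ Pa/m
Geostrophic balance (pressure-gradient force = Coriolis force):
V_g = (1/(fρ)) |∂P/∂n| = 7.52×10⁻⁴ / (1.16×10⁻⁴ × 1.15) = 5.61 m/s
Converting: 5.61 m/s × 1.944 = 10.9 knots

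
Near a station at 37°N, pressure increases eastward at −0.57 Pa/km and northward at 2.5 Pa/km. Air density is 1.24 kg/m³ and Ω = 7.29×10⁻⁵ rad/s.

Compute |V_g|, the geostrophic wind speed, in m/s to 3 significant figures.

23.6 m/s

Coriolis parameter at 37°N:
f = 2Ω sin φ = 2 × 7.29×10⁻⁵ × sin 37° = 8.77×10⁻⁵ s⁻¹
Component geostrophic relations (x east, y north):
u_g = −(1/(fρ)) ∂P/∂y,  v_g = (1/(fρ)) ∂P/∂x
u_g = −(2.5×10⁻³)/(8.77×10⁻⁵ × 1.24) = −23.0 m/s;  v_g = (−0.57×10⁻³)/(8.77×10⁻⁵ × 1.24) = −5.24 m/s
|V_g| = √(u_g² + v_g²) = 23.6 m/s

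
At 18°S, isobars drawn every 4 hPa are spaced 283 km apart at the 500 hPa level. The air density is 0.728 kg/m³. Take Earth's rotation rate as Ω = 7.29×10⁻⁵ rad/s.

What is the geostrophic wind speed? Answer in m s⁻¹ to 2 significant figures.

Coriolis parameter at 18°S:
f = 2Ω sin φ = 2 × 7.29×10⁻⁵ × sin 18° = 4.51×10⁻⁵ s⁻¹
Pressure gradient: |∂P/∂n| = 400 Pa / 283000 m = 1.41×10⁻³ Pa/m
Geostrophic balance (pressure-gradient force = Coriolis force):
V_g = (1/(fρ)) |∂P/∂n| = 1.41×10⁻³ / (4.51×10⁻⁵ × 0.728) = 43.1 m/s

43 m s⁻¹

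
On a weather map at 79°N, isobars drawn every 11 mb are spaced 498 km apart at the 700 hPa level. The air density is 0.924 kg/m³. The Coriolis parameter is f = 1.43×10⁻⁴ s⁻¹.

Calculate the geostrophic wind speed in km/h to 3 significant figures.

60.2 km/h

Pressure gradient: |∂P/∂n| = 1100 Pa / 498000 m = 2.21×10⁻³ Pa/m
Geostrophic balance (pressure-gradient force = Coriolis force):
V_g = (1/(fρ)) |∂P/∂n| = 2.21×10⁻³ / (1.43×10⁻⁴ × 0.924) = 16.7 m/s
Converting: 16.7 m/s × 3.6 = 60.2 km/h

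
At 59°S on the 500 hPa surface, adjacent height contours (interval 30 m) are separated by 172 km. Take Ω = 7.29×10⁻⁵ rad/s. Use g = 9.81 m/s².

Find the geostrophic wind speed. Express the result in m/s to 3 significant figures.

Coriolis parameter at 59°S:
f = 2Ω sin φ = 2 × 7.29×10⁻⁵ × sin 59° = 1.25×10⁻⁴ s⁻¹
Height gradient: |∂Z/∂n| = 30 m / 172000 m = 1.74×10⁻⁴
On a pressure surface, geostrophic balance gives V_g = (g/f)|∂Z/∂n|:
V_g = 9.81 × 1.74×10⁻⁴ / 1.25×10⁻⁴ = 13.7 m/s

13.7 m/s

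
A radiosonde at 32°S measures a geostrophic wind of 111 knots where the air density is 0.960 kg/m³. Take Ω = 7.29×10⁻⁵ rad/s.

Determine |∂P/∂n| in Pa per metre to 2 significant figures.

4.2×10⁻³ Pa/m

Coriolis parameter at 32°S:
f = 2Ω sin φ = 2 × 7.29×10⁻⁵ × sin 32° = 7.73×10⁻⁵ s⁻¹
Wind speed in SI: 111 knots = 57.1 m/s
Geostrophic balance rearranged: |∂P/∂n| = f ρ V_g
|∂P/∂n| = 7.73×10⁻⁵ × 0.960 × 57.1 = 4.24×10⁻³ Pa/m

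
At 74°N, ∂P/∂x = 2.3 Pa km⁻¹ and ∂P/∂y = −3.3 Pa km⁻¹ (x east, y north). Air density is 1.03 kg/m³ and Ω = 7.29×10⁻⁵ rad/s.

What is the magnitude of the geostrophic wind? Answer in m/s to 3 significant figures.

Coriolis parameter at 74°N:
f = 2Ω sin φ = 2 × 7.29×10⁻⁵ × sin 74° = 1.40×10⁻⁴ s⁻¹
Component geostrophic relations (x east, y north):
u_g = −(1/(fρ)) ∂P/∂y,  v_g = (1/(fρ)) ∂P/∂x
u_g = −(−3.3×10⁻³)/(1.40×10⁻⁴ × 1.03) = 22.9 m/s;  v_g = (2.3×10⁻³)/(1.40×10⁻⁴ × 1.03) = 15.9 m/s
|V_g| = √(u_g² + v_g²) = 27.9 m/s

27.9 m/s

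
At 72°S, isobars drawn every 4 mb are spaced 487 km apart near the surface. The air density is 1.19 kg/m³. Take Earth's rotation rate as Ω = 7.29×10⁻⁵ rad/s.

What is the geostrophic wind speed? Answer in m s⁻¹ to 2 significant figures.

Coriolis parameter at 72°S:
f = 2Ω sin φ = 2 × 7.29×10⁻⁵ × sin 72° = 1.39×10⁻⁴ s⁻¹
Pressure gradient: |∂P/∂n| = 400 Pa / 487000 m = 8.21×10⁻⁴ Pa/m
Geostrophic balance (pressure-gradient force = Coriolis force):
V_g = (1/(fρ)) |∂P/∂n| = 8.21×10⁻⁴ / (1.39×10⁻⁴ × 1.19) = 4.98 m/s

5.0 m s⁻¹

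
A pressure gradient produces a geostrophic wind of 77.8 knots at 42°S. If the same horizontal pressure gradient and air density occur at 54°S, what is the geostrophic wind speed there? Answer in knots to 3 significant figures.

With the same pressure gradient and density, V_g ∝ 1/f ∝ 1/sin φ.
V₂ = V₁ · sin φ₁ / sin φ₂ = 77.8 × sin 42° / sin 54°
V₂ = 77.8 × 0.6691/0.8090 = 64.3 knots

64.3 knots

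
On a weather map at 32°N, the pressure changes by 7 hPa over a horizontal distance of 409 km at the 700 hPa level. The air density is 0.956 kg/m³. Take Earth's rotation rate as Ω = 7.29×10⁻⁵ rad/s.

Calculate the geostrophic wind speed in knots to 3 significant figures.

45.0 knots

Coriolis parameter at 32°N:
f = 2Ω sin φ = 2 × 7.29×10⁻⁵ × sin 32° = 7.73×10⁻⁵ s⁻¹
Pressure gradient: |∂P/∂n| = 700 Pa / 409000 m = 1.71×10⁻³ Pa/m
Geostrophic balance (pressure-gradient force = Coriolis force):
V_g = (1/(fρ)) |∂P/∂n| = 1.71×10⁻³ / (7.73×10⁻⁵ × 0.956) = 23.2 m/s
Converting: 23.2 m/s × 1.944 = 45.0 knots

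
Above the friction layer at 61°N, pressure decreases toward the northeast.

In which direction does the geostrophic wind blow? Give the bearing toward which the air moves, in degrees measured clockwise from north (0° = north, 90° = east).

135°

The pressure-gradient force points toward the northeast (bearing 045°).
Geostrophic balance: in the Northern Hemisphere the Coriolis force deflects motion to the right, so the geostrophic wind blows 90° to the right of the pressure-gradient force (low pressure on the left).
Rotating 045° by 90° clockwise gives 135° — the wind blows toward the southeast.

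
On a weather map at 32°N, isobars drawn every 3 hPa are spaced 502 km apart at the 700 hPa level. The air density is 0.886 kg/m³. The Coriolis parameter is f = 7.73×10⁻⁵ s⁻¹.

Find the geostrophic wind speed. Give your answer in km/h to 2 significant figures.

31 km/h

Pressure gradient: |∂P/∂n| = 300 Pa / 502000 m = 5.98×10⁻⁴ Pa/m
Geostrophic balance (pressure-gradient force = Coriolis force):
V_g = (1/(fρ)) |∂P/∂n| = 5.98×10⁻⁴ / (7.73×10⁻⁵ × 0.886) = 8.73 m/s
Converting: 8.73 m/s × 3.6 = 31 km/h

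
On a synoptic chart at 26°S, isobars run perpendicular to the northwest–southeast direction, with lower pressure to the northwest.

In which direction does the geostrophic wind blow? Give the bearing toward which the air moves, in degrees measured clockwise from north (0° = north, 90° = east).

225°

The pressure-gradient force points toward the northwest (bearing 315°).
Geostrophic balance: in the Southern Hemisphere the Coriolis force deflects motion to the left, so the geostrophic wind blows 90° to the left of the pressure-gradient force (low pressure on the right).
Rotating 315° by 90° counterclockwise gives 225° — the wind blows toward the southwest.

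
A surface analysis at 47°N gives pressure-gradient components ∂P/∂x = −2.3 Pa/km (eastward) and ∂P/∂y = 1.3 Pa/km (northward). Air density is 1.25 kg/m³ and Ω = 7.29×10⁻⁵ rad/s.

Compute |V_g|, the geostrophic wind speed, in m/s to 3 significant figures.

Coriolis parameter at 47°N:
f = 2Ω sin φ = 2 × 7.29×10⁻⁵ × sin 47° = 1.07×10⁻⁴ s⁻¹
Component geostrophic relations (x east, y north):
u_g = −(1/(fρ)) ∂P/∂y,  v_g = (1/(fρ)) ∂P/∂x
u_g = −(1.3×10⁻³)/(1.07×10⁻⁴ × 1.25) = −9.75 m/s;  v_g = (−2.3×10⁻³)/(1.07×10⁻⁴ × 1.25) = −17.3 m/s
|V_g| = √(u_g² + v_g²) = 19.8 m/s

19.8 m/s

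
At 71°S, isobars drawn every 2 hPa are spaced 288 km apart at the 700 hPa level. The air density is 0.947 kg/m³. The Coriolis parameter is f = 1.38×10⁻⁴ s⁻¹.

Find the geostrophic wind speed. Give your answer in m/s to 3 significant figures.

5.31 m/s

Pressure gradient: |∂P/∂n| = 200 Pa / 288000 m = 6.94×10⁻⁴ Pa/m
Geostrophic balance (pressure-gradient force = Coriolis force):
V_g = (1/(fρ)) |∂P/∂n| = 6.94×10⁻⁴ / (1.38×10⁻⁴ × 0.947) = 5.31 m/s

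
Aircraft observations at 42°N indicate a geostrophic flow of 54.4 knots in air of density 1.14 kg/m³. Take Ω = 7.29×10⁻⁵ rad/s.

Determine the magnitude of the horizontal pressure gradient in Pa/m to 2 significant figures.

Coriolis parameter at 42°N:
f = 2Ω sin φ = 2 × 7.29×10⁻⁵ × sin 42° = 9.76×10⁻⁵ s⁻¹
Wind speed in SI: 54.4 knots = 28.0 m/s
Geostrophic balance rearranged: |∂P/∂n| = f ρ V_g
|∂P/∂n| = 9.76×10⁻⁵ × 1.14 × 28.0 = 3.11×10⁻³ Pa/m

3.1×10⁻³ Pa/m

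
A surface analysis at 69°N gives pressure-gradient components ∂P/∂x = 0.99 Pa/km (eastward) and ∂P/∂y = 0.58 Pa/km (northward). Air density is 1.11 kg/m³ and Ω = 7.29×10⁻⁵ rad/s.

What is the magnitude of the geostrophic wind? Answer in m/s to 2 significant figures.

Coriolis parameter at 69°N:
f = 2Ω sin φ = 2 × 7.29×10⁻⁵ × sin 69° = 1.36×10⁻⁴ s⁻¹
Component geostrophic relations (x east, y north):
u_g = −(1/(fρ)) ∂P/∂y,  v_g = (1/(fρ)) ∂P/∂x
u_g = −(0.58×10⁻³)/(1.36×10⁻⁴ × 1.11) = −3.84 m/s;  v_g = (0.99×10⁻³)/(1.36×10⁻⁴ × 1.11) = 6.55 m/s
|V_g| = √(u_g² + v_g²) = 7.59 m/s

7.6 m/s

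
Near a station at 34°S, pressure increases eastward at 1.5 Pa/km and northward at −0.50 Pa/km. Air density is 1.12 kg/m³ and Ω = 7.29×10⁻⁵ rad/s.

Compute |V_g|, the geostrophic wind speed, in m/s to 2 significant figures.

17 m/s

Coriolis parameter at 34°S:
f = 2Ω sin φ = 2 × 7.29×10⁻⁵ × sin 34° = 8.15×10⁻⁵ s⁻¹
In the Southern Hemisphere f is negative: f = −8.15×10⁻⁵ s⁻¹.
Component geostrophic relations (x east, y north):
u_g = −(1/(fρ)) ∂P/∂y,  v_g = (1/(fρ)) ∂P/∂x
u_g = −(−0.50×10⁻³)/(−8.15×10⁻⁵ × 1.12) = −5.48 m/s;  v_g = (1.5×10⁻³)/(−8.15×10⁻⁵ × 1.12) = −16.4 m/s
|V_g| = √(u_g² + v_g²) = 17.3 m/s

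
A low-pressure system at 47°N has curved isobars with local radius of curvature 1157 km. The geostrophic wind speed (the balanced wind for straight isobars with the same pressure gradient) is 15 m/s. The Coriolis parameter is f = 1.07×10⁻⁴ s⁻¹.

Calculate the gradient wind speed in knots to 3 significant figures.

Around a low, centrifugal force acts outward with Coriolis, so pressure-gradient force balances both:
(1/ρ)|∂P/∂n| = fV + V²/R  →  V² + fR·V − fR·V_g = 0
With fR = 1.07×10⁻⁴ × 1157×10³ m = 124 m/s:
V = [−fR + √((fR)² + 4 fR V_g)]/2 = [−124 + √(124² + 4×124×15)]/2 = 13.5 m/s
Subgeostrophic (V < V_g = 15 m/s), as expected around a low.
Converting: 13.5 m/s × 1.944 = 26.3 knots

26.3 knots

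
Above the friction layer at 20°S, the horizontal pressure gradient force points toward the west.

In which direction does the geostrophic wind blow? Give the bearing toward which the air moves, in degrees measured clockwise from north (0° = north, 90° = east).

180°

The pressure-gradient force points toward the west (bearing 270°).
Geostrophic balance: in the Southern Hemisphere the Coriolis force deflects motion to the left, so the geostrophic wind blows 90° to the left of the pressure-gradient force (low pressure on the right).
Rotating 270° by 90° counterclockwise gives 180° — the wind blows toward the south.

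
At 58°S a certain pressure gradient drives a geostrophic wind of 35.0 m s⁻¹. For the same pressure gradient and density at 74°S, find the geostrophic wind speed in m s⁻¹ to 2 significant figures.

31 m s⁻¹

With the same pressure gradient and density, V_g ∝ 1/f ∝ 1/sin φ.
V₂ = V₁ · sin φ₁ / sin φ₂ = 35.0 × sin 58° / sin 74°
V₂ = 35.0 × 0.8480/0.9613 = 31 m s⁻¹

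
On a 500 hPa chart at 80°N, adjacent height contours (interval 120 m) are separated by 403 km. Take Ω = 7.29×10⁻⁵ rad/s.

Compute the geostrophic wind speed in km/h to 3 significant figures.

73.2 km/h

Coriolis parameter at 80°N:
f = 2Ω sin φ = 2 × 7.29×10⁻⁵ × sin 80° = 1.44×10⁻⁴ s⁻¹
Height gradient: |∂Z/∂n| = 120 m / 403000 m = 2.98×10⁻⁴
On a pressure surface, geostrophic balance gives V_g = (g/f)|∂Z/∂n|:
V_g = 9.81 × 2.98×10⁻⁴ / 1.44×10⁻⁴ = 20.3 m/s
Converting: 20.3 m/s × 3.6 = 73.2 km/h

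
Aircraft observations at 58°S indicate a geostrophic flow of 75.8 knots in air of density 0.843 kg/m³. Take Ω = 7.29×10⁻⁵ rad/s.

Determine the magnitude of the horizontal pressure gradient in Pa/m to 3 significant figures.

Coriolis parameter at 58°S:
f = 2Ω sin φ = 2 × 7.29×10⁻⁵ × sin 58° = 1.24×10⁻⁴ s⁻¹
Wind speed in SI: 75.8 knots = 39.0 m/s
Geostrophic balance rearranged: |∂P/∂n| = f ρ V_g
|∂P/∂n| = 1.24×10⁻⁴ × 0.843 × 39.0 = 4.06×10⁻³ Pa/m

4.06×10⁻³ Pa/m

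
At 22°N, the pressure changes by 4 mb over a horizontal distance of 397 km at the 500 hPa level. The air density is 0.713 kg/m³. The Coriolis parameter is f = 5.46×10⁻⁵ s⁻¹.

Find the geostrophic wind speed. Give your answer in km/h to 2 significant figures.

93 km/h

Pressure gradient: |∂P/∂n| = 400 Pa / 397000 m = 1.01×10⁻³ Pa/m
Geostrophic balance (pressure-gradient force = Coriolis force):
V_g = (1/(fρ)) |∂P/∂n| = 1.01×10⁻³ / (5.46×10⁻⁵ × 0.713) = 25.9 m/s
Converting: 25.9 m/s × 3.6 = 93 km/h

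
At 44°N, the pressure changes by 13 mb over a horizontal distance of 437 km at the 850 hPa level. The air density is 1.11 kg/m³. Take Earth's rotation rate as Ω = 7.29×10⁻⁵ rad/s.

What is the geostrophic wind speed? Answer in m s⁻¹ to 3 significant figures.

26.5 m s⁻¹

Coriolis parameter at 44°N:
f = 2Ω sin φ = 2 × 7.29×10⁻⁵ × sin 44° = 1.01×10⁻⁴ s⁻¹
Pressure gradient: |∂P/∂n| = 1300 Pa / 437000 m = 2.97×10⁻³ Pa/m
Geostrophic balance (pressure-gradient force = Coriolis force):
V_g = (1/(fρ)) |∂P/∂n| = 2.97×10⁻³ / (1.01×10⁻⁴ × 1.11) = 26.5 m/s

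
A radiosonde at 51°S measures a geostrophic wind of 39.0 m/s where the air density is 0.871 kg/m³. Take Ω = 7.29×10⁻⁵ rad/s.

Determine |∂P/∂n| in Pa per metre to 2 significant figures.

3.8×10⁻³ Pa/m

Coriolis parameter at 51°S:
f = 2Ω sin φ = 2 × 7.29×10⁻⁵ × sin 51° = 1.13×10⁻⁴ s⁻¹
Geostrophic balance rearranged: |∂P/∂n| = f ρ V_g
|∂P/∂n| = 1.13×10⁻⁴ × 0.871 × 39.0 = 3.85×10⁻³ Pa/m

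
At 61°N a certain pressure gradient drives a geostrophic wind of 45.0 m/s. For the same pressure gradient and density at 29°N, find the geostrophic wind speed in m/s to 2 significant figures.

81 m/s

With the same pressure gradient and density, V_g ∝ 1/f ∝ 1/sin φ.
V₂ = V₁ · sin φ₁ / sin φ₂ = 45.0 × sin 61° / sin 29°
V₂ = 45.0 × 0.8746/0.4848 = 81 m/s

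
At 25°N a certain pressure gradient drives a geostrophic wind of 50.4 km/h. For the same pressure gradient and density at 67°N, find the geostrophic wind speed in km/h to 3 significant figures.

With the same pressure gradient and density, V_g ∝ 1/f ∝ 1/sin φ.
V₂ = V₁ · sin φ₁ / sin φ₂ = 50.4 × sin 25° / sin 67°
V₂ = 50.4 × 0.4226/0.9205 = 23.1 km/h

23.1 km/h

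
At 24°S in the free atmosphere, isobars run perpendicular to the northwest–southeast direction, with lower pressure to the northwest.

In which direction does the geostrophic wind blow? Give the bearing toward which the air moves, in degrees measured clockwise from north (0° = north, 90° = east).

The pressure-gradient force points toward the northwest (bearing 315°).
Geostrophic balance: in the Southern Hemisphere the Coriolis force deflects motion to the left, so the geostrophic wind blows 90° to the left of the pressure-gradient force (low pressure on the right).
Rotating 315° by 90° counterclockwise gives 225° — the wind blows toward the southwest.

225°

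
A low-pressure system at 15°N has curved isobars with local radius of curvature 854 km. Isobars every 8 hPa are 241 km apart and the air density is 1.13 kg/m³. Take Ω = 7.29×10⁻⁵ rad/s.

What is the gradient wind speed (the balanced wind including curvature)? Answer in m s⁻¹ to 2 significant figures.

37 m s⁻¹

Coriolis parameter at 15°N:
f = 2Ω sin φ = 2 × 7.29×10⁻⁵ × sin 15° = 3.77×10⁻⁵ s⁻¹
Pressure gradient: |∂P/∂n| = 800 Pa / 241000 m = 3.32×10⁻³ Pa/m
Geostrophic speed: V_g = |∂P/∂n|/(fρ) = 3.32×10⁻³/(3.77×10⁻⁵ × 1.13) = 77.8 m/s
Around a low, centrifugal force acts outward with Coriolis, so pressure-gradient force balances both:
(1/ρ)|∂P/∂n| = fV + V²/R  →  V² + fR·V − fR·V_g = 0
With fR = 3.77×10⁻⁵ × 854×10³ m = 32.2 m/s:
V = [−fR + √((fR)² + 4 fR V_g)]/2 = [−32.2 + √(32.2² + 4×32.2×77.8)]/2 = 36.5 m/s
Subgeostrophic (V < V_g = 77.8 m/s), as expected around a low.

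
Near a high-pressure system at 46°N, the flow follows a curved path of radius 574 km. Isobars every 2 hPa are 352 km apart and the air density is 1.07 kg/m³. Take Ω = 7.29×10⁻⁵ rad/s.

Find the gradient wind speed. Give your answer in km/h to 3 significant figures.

20.1 km/h

Coriolis parameter at 46°N:
f = 2Ω sin φ = 2 × 7.29×10⁻⁵ × sin 46° = 1.05×10⁻⁴ s⁻¹
Pressure gradient: |∂P/∂n| = 200 Pa / 352000 m = 5.68×10⁻⁴ Pa/m
Geostrophic speed: V_g = |∂P/∂n|/(fρ) = 5.68×10⁻⁴/(1.05×10⁻⁴ × 1.07) = 5.06 m/s
Around a high, pressure-gradient force acts outward with centrifugal, so Coriolis balances both:
fV = (1/ρ)|∂P/∂n| + V²/R  →  V² − fR·V + fR·V_g = 0
With fR = 1.05×10⁻⁴ × 574×10³ m = 60.2 m/s:
V = [fR − √((fR)² − 4 fR V_g)]/2 = [60.2 − √(60.2² − 4×60.2×5.06)]/2 = 5.58 m/s
Supergeostrophic (V > V_g = 5.06 m/s), as expected around a high.
Converting: 5.58 m/s × 3.6 = 20.1 km/h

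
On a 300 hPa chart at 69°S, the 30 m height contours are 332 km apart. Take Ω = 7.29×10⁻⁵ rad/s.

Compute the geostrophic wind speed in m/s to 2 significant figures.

6.5 m/s

Coriolis parameter at 69°S:
f = 2Ω sin φ = 2 × 7.29×10⁻⁵ × sin 69° = 1.36×10⁻⁴ s⁻¹
Height gradient: |∂Z/∂n| = 30 m / 332000 m = 9.04×10⁻⁵
On a pressure surface, geostrophic balance gives V_g = (g/f)|∂Z/∂n|:
V_g = 9.81 × 9.04×10⁻⁵ / 1.36×10⁻⁴ = 6.51 m/s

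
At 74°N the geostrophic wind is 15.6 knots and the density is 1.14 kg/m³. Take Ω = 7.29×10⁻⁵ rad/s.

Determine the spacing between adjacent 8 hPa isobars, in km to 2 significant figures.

620 km

Coriolis parameter at 74°N:
f = 2Ω sin φ = 2 × 7.29×10⁻⁵ × sin 74° = 1.40×10⁻⁴ s⁻¹
Wind speed in SI: 15.6 knots = 8.03 m/s
Geostrophic balance rearranged: |∂P/∂n| = f ρ V_g
|∂P/∂n| = 1.40×10⁻⁴ × 1.14 × 8.03 = 1.28×10⁻³ Pa/m
Isobar spacing: Δn = ΔP/|∂P/∂n| = 800 Pa / 1.28×10⁻³ Pa/m = 623912 m ≈ 620 km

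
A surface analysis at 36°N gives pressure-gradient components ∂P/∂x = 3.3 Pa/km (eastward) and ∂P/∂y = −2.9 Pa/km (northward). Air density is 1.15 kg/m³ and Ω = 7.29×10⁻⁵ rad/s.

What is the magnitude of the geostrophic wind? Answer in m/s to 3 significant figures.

Coriolis parameter at 36°N:
f = 2Ω sin φ = 2 × 7.29×10⁻⁵ × sin 36° = 8.57×10⁻⁵ s⁻¹
Component geostrophic relations (x east, y north):
u_g = −(1/(fρ)) ∂P/∂y,  v_g = (1/(fρ)) ∂P/∂x
u_g = −(−2.9×10⁻³)/(8.57×10⁻⁵ × 1.15) = 29.4 m/s;  v_g = (3.3×10⁻³)/(8.57×10⁻⁵ × 1.15) = 33.5 m/s
|V_g| = √(u_g² + v_g²) = 44.6 m/s

44.6 m/s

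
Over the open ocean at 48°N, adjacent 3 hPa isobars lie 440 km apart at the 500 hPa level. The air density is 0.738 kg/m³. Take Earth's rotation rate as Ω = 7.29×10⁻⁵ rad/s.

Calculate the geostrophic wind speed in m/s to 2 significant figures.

Coriolis parameter at 48°N:
f = 2Ω sin φ = 2 × 7.29×10⁻⁵ × sin 48° = 1.08×10⁻⁴ s⁻¹
Pressure gradient: |∂P/∂n| = 300 Pa / 440000 m = 6.82×10⁻⁴ Pa/m
Geostrophic balance (pressure-gradient force = Coriolis force):
V_g = (1/(fρ)) |∂P/∂n| = 6.82×10⁻⁴ / (1.08×10⁻⁴ × 0.738) = 8.53 m/s

8.5 m/s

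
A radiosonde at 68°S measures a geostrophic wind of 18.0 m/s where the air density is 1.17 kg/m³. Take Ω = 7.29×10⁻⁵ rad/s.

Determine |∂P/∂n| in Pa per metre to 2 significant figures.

2.8×10⁻³ Pa/m

Coriolis parameter at 68°S:
f = 2Ω sin φ = 2 × 7.29×10⁻⁵ × sin 68° = 1.35×10⁻⁴ s⁻¹
Geostrophic balance rearranged: |∂P/∂n| = f ρ V_g
|∂P/∂n| = 1.35×10⁻⁴ × 1.17 × 18.0 = 2.85×10⁻³ Pa/m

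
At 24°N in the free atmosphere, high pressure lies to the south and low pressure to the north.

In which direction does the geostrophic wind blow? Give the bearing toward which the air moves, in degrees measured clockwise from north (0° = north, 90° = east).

The pressure-gradient force points toward the north (bearing 000°).
Geostrophic balance: in the Northern Hemisphere the Coriolis force deflects motion to the right, so the geostrophic wind blows 90° to the right of the pressure-gradient force (low pressure on the left).
Rotating 000° by 90° clockwise gives 090° — the wind blows toward the east.

090°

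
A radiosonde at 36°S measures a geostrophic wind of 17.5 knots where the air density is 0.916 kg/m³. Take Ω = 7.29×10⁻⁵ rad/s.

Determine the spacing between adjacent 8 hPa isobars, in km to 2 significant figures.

1100 km

Coriolis parameter at 36°S:
f = 2Ω sin φ = 2 × 7.29×10⁻⁵ × sin 36° = 8.57×10⁻⁵ s⁻¹
Wind speed in SI: 17.5 knots = 9.00 m/s
Geostrophic balance rearranged: |∂P/∂n| = f ρ V_g
|∂P/∂n| = 8.57×10⁻⁵ × 0.916 × 9.00 = 7.07×10⁻⁴ Pa/m
Isobar spacing: Δn = ΔP/|∂P/∂n| = 800 Pa / 7.07×10⁻⁴ Pa/m = 1131989 m ≈ 1100 km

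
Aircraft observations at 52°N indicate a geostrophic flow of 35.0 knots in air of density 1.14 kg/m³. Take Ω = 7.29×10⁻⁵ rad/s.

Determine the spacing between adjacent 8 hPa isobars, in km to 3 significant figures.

339 km

Coriolis parameter at 52°N:
f = 2Ω sin φ = 2 × 7.29×10⁻⁵ × sin 52° = 1.15×10⁻⁴ s⁻¹
Wind speed in SI: 35.0 knots = 18.0 m/s
Geostrophic balance rearranged: |∂P/∂n| = f ρ V_g
|∂P/∂n| = 1.15×10⁻⁴ × 1.14 × 18.0 = 2.36×10⁻³ Pa/m
Isobar spacing: Δn = ΔP/|∂P/∂n| = 800 Pa / 2.36×10⁻³ Pa/m = 339226 m ≈ 339 km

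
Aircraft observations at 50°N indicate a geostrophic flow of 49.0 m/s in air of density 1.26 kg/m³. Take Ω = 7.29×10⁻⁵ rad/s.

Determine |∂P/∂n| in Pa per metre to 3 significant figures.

Coriolis parameter at 50°N:
f = 2Ω sin φ = 2 × 7.29×10⁻⁵ × sin 50° = 1.12×10⁻⁴ s⁻¹
Geostrophic balance rearranged: |∂P/∂n| = f ρ V_g
|∂P/∂n| = 1.12×10⁻⁴ × 1.26 × 49.0 = 6.90×10⁻³ Pa/m

6.90×10⁻³ Pa/m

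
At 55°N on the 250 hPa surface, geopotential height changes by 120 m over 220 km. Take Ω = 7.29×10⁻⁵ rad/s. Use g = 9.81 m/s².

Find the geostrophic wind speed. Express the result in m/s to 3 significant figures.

44.8 m/s

Coriolis parameter at 55°N:
f = 2Ω sin φ = 2 × 7.29×10⁻⁵ × sin 55° = 1.19×10⁻⁴ s⁻¹
Height gradient: |∂Z/∂n| = 120 m / 220000 m = 5.45×10⁻⁴
On a pressure surface, geostrophic balance gives V_g = (g/f)|∂Z/∂n|:
V_g = 9.81 × 5.45×10⁻⁴ / 1.19×10⁻⁴ = 44.8 m/s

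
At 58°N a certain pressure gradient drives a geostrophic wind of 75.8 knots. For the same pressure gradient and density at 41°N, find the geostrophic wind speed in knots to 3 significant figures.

98.0 knots

With the same pressure gradient and density, V_g ∝ 1/f ∝ 1/sin φ.
V₂ = V₁ · sin φ₁ / sin φ₂ = 75.8 × sin 58° / sin 41°
V₂ = 75.8 × 0.8480/0.6561 = 98.0 knots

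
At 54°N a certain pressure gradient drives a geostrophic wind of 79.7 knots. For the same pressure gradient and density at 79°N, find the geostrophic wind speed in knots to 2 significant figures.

With the same pressure gradient and density, V_g ∝ 1/f ∝ 1/sin φ.
V₂ = V₁ · sin φ₁ / sin φ₂ = 79.7 × sin 54° / sin 79°
V₂ = 79.7 × 0.8090/0.9816 = 66 knots

66 knots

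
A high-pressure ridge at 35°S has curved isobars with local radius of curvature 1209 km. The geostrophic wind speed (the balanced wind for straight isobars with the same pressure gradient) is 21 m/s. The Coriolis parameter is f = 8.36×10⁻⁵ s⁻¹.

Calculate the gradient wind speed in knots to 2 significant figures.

Around a high, pressure-gradient force acts outward with centrifugal, so Coriolis balances both:
fV = (1/ρ)|∂P/∂n| + V²/R  →  V² − fR·V + fR·V_g = 0
With fR = 8.36×10⁻⁵ × 1209×10³ m = 101 m/s:
V = [fR − √((fR)² − 4 fR V_g)]/2 = [101 − √(101² − 4×101×21)]/2 = 29.8 m/s
Supergeostrophic (V > V_g = 21 m/s), as expected around a high.
Converting: 29.8 m/s × 1.944 = 58 knots

58 knots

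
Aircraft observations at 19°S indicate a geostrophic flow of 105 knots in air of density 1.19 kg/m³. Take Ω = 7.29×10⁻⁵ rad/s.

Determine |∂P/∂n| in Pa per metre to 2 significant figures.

3.1×10⁻³ Pa/m

Coriolis parameter at 19°S:
f = 2Ω sin φ = 2 × 7.29×10⁻⁵ × sin 19° = 4.75×10⁻⁵ s⁻¹
Wind speed in SI: 105 knots = 54.0 m/s
Geostrophic balance rearranged: |∂P/∂n| = f ρ V_g
|∂P/∂n| = 4.75×10⁻⁵ × 1.19 × 54.0 = 3.05×10⁻³ Pa/m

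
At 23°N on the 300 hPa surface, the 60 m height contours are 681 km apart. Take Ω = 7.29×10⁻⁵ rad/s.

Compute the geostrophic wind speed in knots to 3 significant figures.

Coriolis parameter at 23°N:
f = 2Ω sin φ = 2 × 7.29×10⁻⁵ × sin 23° = 5.70×10⁻⁵ s⁻¹
Height gradient: |∂Z/∂n| = 60 m / 681000 m = 8.81×10⁻⁵
On a pressure surface, geostrophic balance gives V_g = (g/f)|∂Z/∂n|:
V_g = 9.81 × 8.81×10⁻⁵ / 5.70×10⁻⁵ = 15.2 m/s
Converting: 15.2 m/s × 1.944 = 29.5 knots

29.5 knots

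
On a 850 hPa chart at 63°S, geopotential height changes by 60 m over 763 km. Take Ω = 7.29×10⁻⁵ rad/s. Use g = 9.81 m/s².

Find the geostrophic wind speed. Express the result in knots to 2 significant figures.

Coriolis parameter at 63°S:
f = 2Ω sin φ = 2 × 7.29×10⁻⁵ × sin 63° = 1.30×10⁻⁴ s⁻¹
Height gradient: |∂Z/∂n| = 60 m / 763000 m = 7.86×10⁻⁵
On a pressure surface, geostrophic balance gives V_g = (g/f)|∂Z/∂n|:
V_g = 9.81 × 7.86×10⁻⁵ / 1.30×10⁻⁴ = 5.94 m/s
Converting: 5.94 m/s × 1.944 = 12 knots

12 knots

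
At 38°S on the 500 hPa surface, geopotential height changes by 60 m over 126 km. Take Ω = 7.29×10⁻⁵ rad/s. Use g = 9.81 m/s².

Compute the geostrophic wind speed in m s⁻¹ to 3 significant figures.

Coriolis parameter at 38°S:
f = 2Ω sin φ = 2 × 7.29×10⁻⁵ × sin 38° = 8.98×10⁻⁵ s⁻¹
Height gradient: |∂Z/∂n| = 60 m / 126000 m = 4.76×10⁻⁴
On a pressure surface, geostrophic balance gives V_g = (g/f)|∂Z/∂n|:
V_g = 9.81 × 4.76×10⁻⁴ / 8.98×10⁻⁵ = 52.0 m/s

52.0 m s⁻¹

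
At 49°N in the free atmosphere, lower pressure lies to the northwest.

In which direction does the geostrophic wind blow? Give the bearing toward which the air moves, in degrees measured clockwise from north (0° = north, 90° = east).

045°

The pressure-gradient force points toward the northwest (bearing 315°).
Geostrophic balance: in the Northern Hemisphere the Coriolis force deflects motion to the right, so the geostrophic wind blows 90° to the right of the pressure-gradient force (low pressure on the left).
Rotating 315° by 90° clockwise gives 045° — the wind blows toward the northeast.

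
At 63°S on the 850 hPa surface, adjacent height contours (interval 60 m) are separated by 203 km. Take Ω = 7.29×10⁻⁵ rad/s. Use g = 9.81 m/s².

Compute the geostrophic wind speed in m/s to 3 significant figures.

22.3 m/s

Coriolis parameter at 63°S:
f = 2Ω sin φ = 2 × 7.29×10⁻⁵ × sin 63° = 1.30×10⁻⁴ s⁻¹
Height gradient: |∂Z/∂n| = 60 m / 203000 m = 2.96×10⁻⁴
On a pressure surface, geostrophic balance gives V_g = (g/f)|∂Z/∂n|:
V_g = 9.81 × 2.96×10⁻⁴ / 1.30×10⁻⁴ = 22.3 m/s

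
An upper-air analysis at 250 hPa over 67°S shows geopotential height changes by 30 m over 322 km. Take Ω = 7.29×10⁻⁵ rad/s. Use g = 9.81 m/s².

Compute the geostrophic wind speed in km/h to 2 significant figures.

25 km/h

Coriolis parameter at 67°S:
f = 2Ω sin φ = 2 × 7.29×10⁻⁵ × sin 67° = 1.34×10⁻⁴ s⁻¹
Height gradient: |∂Z/∂n| = 30 m / 322000 m = 9.32×10⁻⁵
On a pressure surface, geostrophic balance gives V_g = (g/f)|∂Z/∂n|:
V_g = 9.81 × 9.32×10⁻⁵ / 1.34×10⁻⁴ = 6.81 m/s
Converting: 6.81 m/s × 3.6 = 25 km/h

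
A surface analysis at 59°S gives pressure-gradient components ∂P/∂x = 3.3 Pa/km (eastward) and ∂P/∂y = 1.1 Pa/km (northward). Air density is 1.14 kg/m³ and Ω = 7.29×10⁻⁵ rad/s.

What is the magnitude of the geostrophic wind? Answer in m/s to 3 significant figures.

Coriolis parameter at 59°S:
f = 2Ω sin φ = 2 × 7.29×10⁻⁵ × sin 59° = 1.25×10⁻⁴ s⁻¹
In the Southern Hemisphere f is negative: f = −1.25×10⁻⁴ s⁻¹.
Component geostrophic relations (x east, y north):
u_g = −(1/(fρ)) ∂P/∂y,  v_g = (1/(fρ)) ∂P/∂x
u_g = −(1.1×10⁻³)/(−1.25×10⁻⁴ × 1.14) = 7.72 m/s;  v_g = (3.3×10⁻³)/(−1.25×10⁻⁴ × 1.14) = −23.2 m/s
|V_g| = √(u_g² + v_g²) = 24.4 m/s

24.4 m/s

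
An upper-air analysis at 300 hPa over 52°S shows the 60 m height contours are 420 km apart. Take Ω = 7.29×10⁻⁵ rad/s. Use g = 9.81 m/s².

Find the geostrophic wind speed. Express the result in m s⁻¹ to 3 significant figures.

12.2 m s⁻¹

Coriolis parameter at 52°S:
f = 2Ω sin φ = 2 × 7.29×10⁻⁵ × sin 52° = 1.15×10⁻⁴ s⁻¹
Height gradient: |∂Z/∂n| = 60 m / 420000 m = 1.43×10⁻⁴
On a pressure surface, geostrophic balance gives V_g = (g/f)|∂Z/∂n|:
V_g = 9.81 × 1.43×10⁻⁴ / 1.15×10⁻⁴ = 12.2 m/s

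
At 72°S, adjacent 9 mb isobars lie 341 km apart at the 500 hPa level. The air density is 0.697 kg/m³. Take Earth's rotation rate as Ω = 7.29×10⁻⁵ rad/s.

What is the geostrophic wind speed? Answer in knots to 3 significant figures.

53.1 knots

Coriolis parameter at 72°S:
f = 2Ω sin φ = 2 × 7.29×10⁻⁵ × sin 72° = 1.39×10⁻⁴ s⁻¹
Pressure gradient: |∂P/∂n| = 900 Pa / 341000 m = 2.64×10⁻³ Pa/m
Geostrophic balance (pressure-gradient force = Coriolis force):
V_g = (1/(fρ)) |∂P/∂n| = 2.64×10⁻³ / (1.39×10⁻⁴ × 0.697) = 27.3 m/s
Converting: 27.3 m/s × 1.944 = 53.1 knots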